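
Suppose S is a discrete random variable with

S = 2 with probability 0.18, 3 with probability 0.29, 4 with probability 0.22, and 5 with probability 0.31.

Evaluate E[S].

3.66

E[S] = Σ s·P(S=s)
 = 2·0.18 + 3·0.29 + 4·0.22 + 5·0.31
 = 0.36 + 0.87 + 0.88 + 1.55
 = 3.66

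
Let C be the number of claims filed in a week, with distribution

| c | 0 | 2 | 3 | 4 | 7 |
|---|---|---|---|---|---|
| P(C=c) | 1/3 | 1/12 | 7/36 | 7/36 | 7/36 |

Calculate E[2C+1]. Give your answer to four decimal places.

E[2C+1] = Σ (2c+1)·P(C=c)
 = 1·1/3 + 5·1/12 + 7·7/36 + 9·7/36 + 15·7/36
 = 1/3 + 5/12 + 49/36 + 7/4 + 35/12
 = 61/9

6.7778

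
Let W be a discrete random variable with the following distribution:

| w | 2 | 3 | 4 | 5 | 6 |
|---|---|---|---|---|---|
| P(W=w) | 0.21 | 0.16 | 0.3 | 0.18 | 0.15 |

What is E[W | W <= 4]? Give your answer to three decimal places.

3.134

P(W <= 4) = 0.21 + 0.16 + 0.3 = 0.67.
E[W | W <= 4] = [2·0.21 + 3·0.16 + 4·0.3] / 0.67
 = 2.1 / 0.67
 = 210/67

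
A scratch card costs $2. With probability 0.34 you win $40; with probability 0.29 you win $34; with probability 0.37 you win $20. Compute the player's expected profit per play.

E[payout] = 40·0.34 + 34·0.29 + 20·0.37
 = 13.6 + 9.86 + 7.4
 = 30.86
Net = 30.86 - 2 = 28.86

28.86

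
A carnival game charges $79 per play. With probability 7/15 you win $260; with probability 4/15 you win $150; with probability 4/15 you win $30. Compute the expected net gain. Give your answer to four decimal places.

E[payout] = 260·7/15 + 150·4/15 + 30·4/15
 = 364/3 + 40 + 8
 = 508/3
Net = 508/3 - 79 = 271/3

90.3333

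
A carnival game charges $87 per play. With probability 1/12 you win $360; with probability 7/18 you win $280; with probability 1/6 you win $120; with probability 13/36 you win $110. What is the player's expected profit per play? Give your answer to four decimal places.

E[payout] = 360·1/12 + 280·7/18 + 120·1/6 + 110·13/36
 = 30 + 980/9 + 20 + 715/18
 = 3575/18
Net = 3575/18 - 87 = 2009/18

111.6111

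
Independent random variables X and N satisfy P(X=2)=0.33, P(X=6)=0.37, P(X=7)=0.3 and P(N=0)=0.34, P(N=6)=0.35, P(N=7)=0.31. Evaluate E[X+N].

9.25

E[X+N] = Σ_x Σ_n (x+n) · P(X=x)P(N=n)
 = 2·0.1122 + 8·0.1155 + 9·0.1023 + 6·0.1258 + 12·0.1295 + 13·0.1147 + 7·0.102 + 13·0.105 + 14·0.093
 = 0.2244 + 0.924 + 0.9207 + 0.7548 + 1.554 + 1.4911 + 0.714 + 1.365 + 1.302
 = 9.25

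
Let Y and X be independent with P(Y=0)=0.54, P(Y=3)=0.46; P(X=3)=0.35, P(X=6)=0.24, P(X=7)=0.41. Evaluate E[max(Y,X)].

5.36

E[max(Y,X)] = Σ_y Σ_x max(y,x) · P(Y=y)P(X=x)
 = 3·0.189 + 6·0.1296 + 7·0.2214 + 3·0.161 + 6·0.1104 + 7·0.1886
 = 0.567 + 0.7776 + 1.5498 + 0.483 + 0.6624 + 1.3202
 = 5.36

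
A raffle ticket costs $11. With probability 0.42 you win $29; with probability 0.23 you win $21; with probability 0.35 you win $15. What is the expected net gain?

E[payout] = 29·0.42 + 21·0.23 + 15·0.35
 = 12.18 + 4.83 + 5.25
 = 22.26
Net = 22.26 - 11 = 11.26

11.26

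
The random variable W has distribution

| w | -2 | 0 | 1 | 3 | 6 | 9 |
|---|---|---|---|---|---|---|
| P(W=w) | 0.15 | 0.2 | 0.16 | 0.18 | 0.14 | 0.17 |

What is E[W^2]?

21.19

E[W^2] = Σ w^2·P(W=w)
 = 4·0.15 + 0·0.2 + 1·0.16 + 9·0.18 + 36·0.14 + 81·0.17
 = 0.6 + 0 + 0.16 + 1.62 + 5.04 + 13.77
 = 21.19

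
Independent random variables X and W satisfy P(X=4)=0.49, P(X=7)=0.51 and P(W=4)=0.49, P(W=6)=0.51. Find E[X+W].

E[X+W] = Σ_x Σ_w (x+w) · P(X=x)P(W=w)
 = 8·0.2401 + 10·0.2499 + 11·0.2499 + 13·0.2601
 = 1.9208 + 2.499 + 2.7489 + 3.3813
 = 10.55

10.55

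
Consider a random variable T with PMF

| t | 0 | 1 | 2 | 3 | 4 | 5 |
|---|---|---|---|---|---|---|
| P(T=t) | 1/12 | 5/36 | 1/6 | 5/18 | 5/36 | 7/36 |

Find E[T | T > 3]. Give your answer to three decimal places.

4.583

P(T > 3) = 5/36 + 7/36 = 1/3.
E[T | T > 3] = [4·5/36 + 5·7/36] / (1/3)
 = 55/36 / (1/3)
 = 55/12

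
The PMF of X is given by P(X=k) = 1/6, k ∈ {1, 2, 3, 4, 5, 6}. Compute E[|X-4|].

E[|X-4|] = Σ |x-4|·P(X=x)
 = 3·1/6 + 2·1/6 + 1·1/6 + 0·1/6 + 1·1/6 + 2·1/6
 = 1/2 + 1/3 + 1/6 + 0 + 1/6 + 1/3
 = 3/2

1.5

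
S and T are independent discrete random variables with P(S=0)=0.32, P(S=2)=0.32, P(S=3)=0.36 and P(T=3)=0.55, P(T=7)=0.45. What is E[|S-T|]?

E[|S-T|] = Σ_s Σ_t |s-t| · P(S=s)P(T=t)
 = 3·0.176 + 7·0.144 + 1·0.176 + 5·0.144 + 0·0.198 + 4·0.162
 = 0.528 + 1.008 + 0.176 + 0.72 + 0 + 0.648
 = 3.08

3.08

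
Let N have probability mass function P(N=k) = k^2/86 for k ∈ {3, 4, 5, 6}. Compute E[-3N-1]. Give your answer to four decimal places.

-16.0698

E[-3N-1] = Σ (-3n-1)·P(N=n)
 = (-10)·9/86 + (-13)·8/43 + (-16)·25/86 + (-19)·18/43
 = (-45/43) + (-104/43) + (-200/43) + (-342/43)
 = -691/43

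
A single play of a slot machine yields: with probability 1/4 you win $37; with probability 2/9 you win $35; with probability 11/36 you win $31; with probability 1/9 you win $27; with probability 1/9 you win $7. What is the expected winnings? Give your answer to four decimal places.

30.2778

E[payout] = 37·1/4 + 35·2/9 + 31·11/36 + 27·1/9 + 7·1/9
 = 37/4 + 70/9 + 341/36 + 3 + 7/9
 = 545/18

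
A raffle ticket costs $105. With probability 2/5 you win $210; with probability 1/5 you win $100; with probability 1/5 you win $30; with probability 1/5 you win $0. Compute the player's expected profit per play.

E[payout] = 210·2/5 + 100·1/5 + 30·1/5 + 0·1/5
 = 84 + 20 + 6 + 0
 = 110
Net = 110 - 105 = 5

5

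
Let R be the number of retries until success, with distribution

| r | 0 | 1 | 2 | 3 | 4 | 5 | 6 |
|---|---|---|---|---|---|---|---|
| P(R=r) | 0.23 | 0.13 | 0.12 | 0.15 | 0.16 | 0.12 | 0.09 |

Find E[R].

E[R] = Σ r·P(R=r)
 = 0·0.23 + 1·0.13 + 2·0.12 + 3·0.15 + 4·0.16 + 5·0.12 + 6·0.09
 = 0 + 0.13 + 0.24 + 0.45 + 0.64 + 0.6 + 0.54
 = 2.6

2.6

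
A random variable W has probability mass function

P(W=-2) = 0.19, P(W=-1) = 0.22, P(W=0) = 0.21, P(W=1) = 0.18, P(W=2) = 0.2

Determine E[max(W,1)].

E[max(W,1)] = Σ max(w,1)·P(W=w)
 = 1·0.19 + 1·0.22 + 1·0.21 + 1·0.18 + 2·0.2
 = 0.19 + 0.22 + 0.21 + 0.18 + 0.4
 = 1.2

1.2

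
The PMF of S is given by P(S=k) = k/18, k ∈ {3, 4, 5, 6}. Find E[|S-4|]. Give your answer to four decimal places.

E[|S-4|] = Σ |s-4|·P(S=s)
 = 1·1/6 + 0·2/9 + 1·5/18 + 2·1/3
 = 1/6 + 0 + 5/18 + 2/3
 = 10/9

1.1111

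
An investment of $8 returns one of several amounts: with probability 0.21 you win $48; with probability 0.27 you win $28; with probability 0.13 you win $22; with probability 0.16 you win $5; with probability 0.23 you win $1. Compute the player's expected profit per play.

E[payout] = 48·0.21 + 28·0.27 + 22·0.13 + 5·0.16 + 1·0.23
 = 10.08 + 7.56 + 2.86 + 0.8 + 0.23
 = 21.53
Net = 21.53 - 8 = 13.53

13.53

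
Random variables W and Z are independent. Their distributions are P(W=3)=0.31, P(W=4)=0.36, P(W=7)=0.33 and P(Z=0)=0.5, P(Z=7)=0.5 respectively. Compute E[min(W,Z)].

E[min(W,Z)] = Σ_w Σ_z min(w,z) · P(W=w)P(Z=z)
 = 0·0.155 + 3·0.155 + 0·0.18 + 4·0.18 + 0·0.165 + 7·0.165
 = 0 + 0.465 + 0 + 0.72 + 0 + 1.155
 = 2.34

2.34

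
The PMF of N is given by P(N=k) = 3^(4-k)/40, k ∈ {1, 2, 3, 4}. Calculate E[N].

1.45

E[N] = Σ n·P(N=n)
 = 1·27/40 + 2·9/40 + 3·3/40 + 4·1/40
 = 27/40 + 9/20 + 9/40 + 1/10
 = 29/20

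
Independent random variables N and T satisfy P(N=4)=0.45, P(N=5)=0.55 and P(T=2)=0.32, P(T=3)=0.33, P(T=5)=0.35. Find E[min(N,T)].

E[min(N,T)] = Σ_n Σ_t min(n,t) · P(N=n)P(T=t)
 = 2·0.144 + 3·0.1485 + 4·0.1575 + 2·0.176 + 3·0.1815 + 5·0.1925
 = 0.288 + 0.4455 + 0.63 + 0.352 + 0.5445 + 0.9625
 = 3.2225

3.2225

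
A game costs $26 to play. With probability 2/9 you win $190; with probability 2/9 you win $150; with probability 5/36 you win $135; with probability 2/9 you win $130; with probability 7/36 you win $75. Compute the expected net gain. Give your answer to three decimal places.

E[payout] = 190·2/9 + 150·2/9 + 135·5/36 + 130·2/9 + 75·7/36
 = 380/9 + 100/3 + 75/4 + 260/9 + 175/12
 = 1240/9
Net = 1240/9 - 26 = 1006/9

111.778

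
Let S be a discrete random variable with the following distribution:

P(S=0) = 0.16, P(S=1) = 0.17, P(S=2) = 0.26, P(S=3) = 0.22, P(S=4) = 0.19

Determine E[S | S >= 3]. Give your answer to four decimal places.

P(S >= 3) = 0.22 + 0.19 = 0.41.
E[S | S >= 3] = [3·0.22 + 4·0.19] / 0.41
 = 1.42 / 0.41
 = 142/41

3.4634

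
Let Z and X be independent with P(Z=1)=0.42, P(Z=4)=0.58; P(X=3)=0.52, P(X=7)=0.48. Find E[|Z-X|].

E[|Z-X|] = Σ_z Σ_x |z-x| · P(Z=z)P(X=x)
 = 2·0.2184 + 6·0.2016 + 1·0.3016 + 3·0.2784
 = 0.4368 + 1.2096 + 0.3016 + 0.8352
 = 2.7832

2.7832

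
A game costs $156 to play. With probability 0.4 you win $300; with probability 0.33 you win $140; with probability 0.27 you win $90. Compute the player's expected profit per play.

E[payout] = 300·0.4 + 140·0.33 + 90·0.27
 = 120 + 46.2 + 24.3
 = 190.5
Net = 190.5 - 156 = 34.5

34.5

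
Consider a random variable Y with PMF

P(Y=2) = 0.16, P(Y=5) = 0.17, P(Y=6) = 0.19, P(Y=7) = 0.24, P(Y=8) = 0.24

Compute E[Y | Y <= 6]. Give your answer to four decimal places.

P(Y <= 6) = 0.16 + 0.17 + 0.19 = 0.52.
E[Y | Y <= 6] = [2·0.16 + 5·0.17 + 6·0.19] / 0.52
 = 2.31 / 0.52
 = 231/52

4.4423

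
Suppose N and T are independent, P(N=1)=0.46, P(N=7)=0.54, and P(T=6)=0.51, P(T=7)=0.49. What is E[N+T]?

10.73

E[N+T] = Σ_n Σ_t (n+t) · P(N=n)P(T=t)
 = 7·0.2346 + 8·0.2254 + 13·0.2754 + 14·0.2646
 = 1.6422 + 1.8032 + 3.5802 + 3.7044
 = 10.73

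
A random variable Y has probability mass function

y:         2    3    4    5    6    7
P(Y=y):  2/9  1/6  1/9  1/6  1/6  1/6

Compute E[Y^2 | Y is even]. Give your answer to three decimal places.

P(Y is even) = 2/9 + 1/9 + 1/6 = 1/2.
E[Y^2 | Y is even] = [4·2/9 + 16·1/9 + 36·1/6] / (1/2)
 = 26/3 / (1/2)
 = 52/3

17.333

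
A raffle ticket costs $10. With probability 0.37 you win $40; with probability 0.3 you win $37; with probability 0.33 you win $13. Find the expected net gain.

20.19

E[payout] = 40·0.37 + 37·0.3 + 13·0.33
 = 14.8 + 11.1 + 4.29
 = 30.19
Net = 30.19 - 10 = 20.19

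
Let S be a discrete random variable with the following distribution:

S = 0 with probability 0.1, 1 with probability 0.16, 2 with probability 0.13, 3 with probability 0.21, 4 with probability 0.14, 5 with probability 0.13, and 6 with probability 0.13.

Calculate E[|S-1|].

E[|S-1|] = Σ |s-1|·P(S=s)
 = 1·0.1 + 0·0.16 + 1·0.13 + 2·0.21 + 3·0.14 + 4·0.13 + 5·0.13
 = 0.1 + 0 + 0.13 + 0.42 + 0.42 + 0.52 + 0.65
 = 2.24

2.24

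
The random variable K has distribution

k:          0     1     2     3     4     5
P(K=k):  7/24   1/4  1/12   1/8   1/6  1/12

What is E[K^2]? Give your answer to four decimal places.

6.4583

E[K^2] = Σ k^2·P(K=k)
 = 0·7/24 + 1·1/4 + 4·1/12 + 9·1/8 + 16·1/6 + 25·1/12
 = 0 + 1/4 + 1/3 + 9/8 + 8/3 + 25/12
 = 155/24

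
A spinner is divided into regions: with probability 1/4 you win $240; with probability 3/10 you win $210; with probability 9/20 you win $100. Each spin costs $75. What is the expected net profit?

E[payout] = 240·1/4 + 210·3/10 + 100·9/20
 = 60 + 63 + 45
 = 168
Net = 168 - 75 = 93

93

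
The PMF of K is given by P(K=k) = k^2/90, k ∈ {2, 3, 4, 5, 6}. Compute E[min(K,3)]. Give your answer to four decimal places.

E[min(K,3)] = Σ min(k,3)·P(K=k)
 = 2·2/45 + 3·1/10 + 3·8/45 + 3·5/18 + 3·2/5
 = 4/45 + 3/10 + 8/15 + 5/6 + 6/5
 = 133/45

2.9556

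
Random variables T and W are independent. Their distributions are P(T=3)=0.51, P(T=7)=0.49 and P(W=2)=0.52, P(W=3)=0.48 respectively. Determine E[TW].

12.3008

E[TW] = Σ_t Σ_w tw · P(T=t)P(W=w)
 = 6·0.2652 + 9·0.2448 + 14·0.2548 + 21·0.2352
 = 1.5912 + 2.2032 + 3.5672 + 4.9392
 = 12.3008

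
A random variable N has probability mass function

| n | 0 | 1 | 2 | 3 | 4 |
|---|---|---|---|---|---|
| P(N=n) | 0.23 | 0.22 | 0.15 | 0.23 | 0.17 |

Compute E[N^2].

5.61

E[N^2] = Σ n^2·P(N=n)
 = 0·0.23 + 1·0.22 + 4·0.15 + 9·0.23 + 16·0.17
 = 0 + 0.22 + 0.6 + 2.07 + 2.72
 = 5.61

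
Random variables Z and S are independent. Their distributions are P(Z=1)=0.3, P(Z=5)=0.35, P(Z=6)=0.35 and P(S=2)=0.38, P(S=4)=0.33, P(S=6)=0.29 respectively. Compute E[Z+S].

E[Z+S] = Σ_z Σ_s (z+s) · P(Z=z)P(S=s)
 = 3·0.114 + 5·0.099 + 7·0.087 + 7·0.133 + 9·0.1155 + 11·0.1015 + 8·0.133 + 10·0.1155 + 12·0.1015
 = 0.342 + 0.495 + 0.609 + 0.931 + 1.0395 + 1.1165 + 1.064 + 1.155 + 1.218
 = 7.97

7.97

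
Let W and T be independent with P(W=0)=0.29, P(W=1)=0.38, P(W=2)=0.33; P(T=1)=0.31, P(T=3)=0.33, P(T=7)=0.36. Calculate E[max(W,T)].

3.9223

E[max(W,T)] = Σ_w Σ_t max(w,t) · P(W=w)P(T=t)
 = 1·0.0899 + 3·0.0957 + 7·0.1044 + 1·0.1178 + 3·0.1254 + 7·0.1368 + 2·0.1023 + 3·0.1089 + 7·0.1188
 = 0.0899 + 0.2871 + 0.7308 + 0.1178 + 0.3762 + 0.9576 + 0.2046 + 0.3267 + 0.8316
 = 3.9223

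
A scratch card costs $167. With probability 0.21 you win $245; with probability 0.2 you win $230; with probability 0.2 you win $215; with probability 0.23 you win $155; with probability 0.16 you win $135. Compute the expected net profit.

30.7

E[payout] = 245·0.21 + 230·0.2 + 215·0.2 + 155·0.23 + 135·0.16
 = 51.45 + 46 + 43 + 35.65 + 21.6
 = 197.7
Net = 197.7 - 167 = 30.7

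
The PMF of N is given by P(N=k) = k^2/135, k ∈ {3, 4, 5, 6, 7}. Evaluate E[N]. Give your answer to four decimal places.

E[N] = Σ n·P(N=n)
 = 3·1/15 + 4·16/135 + 5·5/27 + 6·4/15 + 7·49/135
 = 1/5 + 64/135 + 25/27 + 8/5 + 343/135
 = 155/27

5.7407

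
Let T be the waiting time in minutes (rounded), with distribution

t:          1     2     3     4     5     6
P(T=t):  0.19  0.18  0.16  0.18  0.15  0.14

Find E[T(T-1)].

E[T(T-1)] = Σ t(t-1)·P(T=t)
 = 0·0.19 + 2·0.18 + 6·0.16 + 12·0.18 + 20·0.15 + 30·0.14
 = 0 + 0.36 + 0.96 + 2.16 + 3 + 4.2
 = 10.68

10.68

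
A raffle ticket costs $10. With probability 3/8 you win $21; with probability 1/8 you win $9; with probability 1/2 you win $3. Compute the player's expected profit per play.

E[payout] = 21·3/8 + 9·1/8 + 3·1/2
 = 63/8 + 9/8 + 3/2
 = 21/2
Net = 21/2 - 10 = 1/2

0.5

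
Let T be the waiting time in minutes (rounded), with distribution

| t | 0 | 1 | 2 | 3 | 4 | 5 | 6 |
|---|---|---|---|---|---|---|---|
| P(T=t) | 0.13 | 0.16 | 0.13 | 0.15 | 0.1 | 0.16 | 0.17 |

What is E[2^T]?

E[2^T] = Σ 2^t·P(T=t)
 = 1·0.13 + 2·0.16 + 4·0.13 + 8·0.15 + 16·0.1 + 32·0.16 + 64·0.17
 = 0.13 + 0.32 + 0.52 + 1.2 + 1.6 + 5.12 + 10.88
 = 19.77

19.77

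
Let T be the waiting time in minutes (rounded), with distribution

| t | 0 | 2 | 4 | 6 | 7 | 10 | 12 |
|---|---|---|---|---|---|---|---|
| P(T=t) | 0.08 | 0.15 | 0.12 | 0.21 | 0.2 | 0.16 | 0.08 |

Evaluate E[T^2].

47.4

E[T^2] = Σ t^2·P(T=t)
 = 0·0.08 + 4·0.15 + 16·0.12 + 36·0.21 + 49·0.2 + 100·0.16 + 144·0.08
 = 0 + 0.6 + 1.92 + 7.56 + 9.8 + 16 + 11.52
 = 47.4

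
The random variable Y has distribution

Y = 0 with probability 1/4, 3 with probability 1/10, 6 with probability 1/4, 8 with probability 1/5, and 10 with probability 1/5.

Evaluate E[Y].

5.4

E[Y] = Σ y·P(Y=y)
 = 0·1/4 + 3·1/10 + 6·1/4 + 8·1/5 + 10·1/5
 = 0 + 3/10 + 3/2 + 8/5 + 2
 = 27/5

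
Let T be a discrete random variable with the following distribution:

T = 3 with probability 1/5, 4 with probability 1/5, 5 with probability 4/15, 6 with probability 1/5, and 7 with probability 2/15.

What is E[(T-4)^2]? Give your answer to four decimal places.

2.4667

E[(T-4)^2] = Σ (t-4)^2·P(T=t)
 = 1·1/5 + 0·1/5 + 1·4/15 + 4·1/5 + 9·2/15
 = 1/5 + 0 + 4/15 + 4/5 + 6/5
 = 37/15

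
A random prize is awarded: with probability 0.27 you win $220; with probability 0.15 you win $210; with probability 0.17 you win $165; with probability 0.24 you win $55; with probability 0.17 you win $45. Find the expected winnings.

E[payout] = 220·0.27 + 210·0.15 + 165·0.17 + 55·0.24 + 45·0.17
 = 59.4 + 31.5 + 28.05 + 13.2 + 7.65
 = 139.8

139.8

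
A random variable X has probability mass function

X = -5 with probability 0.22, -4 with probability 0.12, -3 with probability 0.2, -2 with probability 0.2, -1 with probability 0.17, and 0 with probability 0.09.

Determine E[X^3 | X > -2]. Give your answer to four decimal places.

P(X > -2) = 0.17 + 0.09 = 0.26.
E[X^3 | X > -2] = [(-1)·0.17 + 0·0.09] / 0.26
 = -0.17 / 0.26
 = -17/26

-0.6538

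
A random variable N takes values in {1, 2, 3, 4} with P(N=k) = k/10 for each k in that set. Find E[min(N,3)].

E[min(N,3)] = Σ min(n,3)·P(N=n)
 = 1·1/10 + 2·1/5 + 3·3/10 + 3·2/5
 = 1/10 + 2/5 + 9/10 + 6/5
 = 13/5

2.6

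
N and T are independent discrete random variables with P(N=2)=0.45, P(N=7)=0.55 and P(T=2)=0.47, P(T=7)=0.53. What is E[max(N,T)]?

5.9425

E[max(N,T)] = Σ_n Σ_t max(n,t) · P(N=n)P(T=t)
 = 2·0.2115 + 7·0.2385 + 7·0.2585 + 7·0.2915
 = 0.423 + 1.6695 + 1.8095 + 2.0405
 = 5.9425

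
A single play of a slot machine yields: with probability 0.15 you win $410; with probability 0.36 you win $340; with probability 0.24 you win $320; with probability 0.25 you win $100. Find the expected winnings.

285.7

E[payout] = 410·0.15 + 340·0.36 + 320·0.24 + 100·0.25
 = 61.5 + 122.4 + 76.8 + 25
 = 285.7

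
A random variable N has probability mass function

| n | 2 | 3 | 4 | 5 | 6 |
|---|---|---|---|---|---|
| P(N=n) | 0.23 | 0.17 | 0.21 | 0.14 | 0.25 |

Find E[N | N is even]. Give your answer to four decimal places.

P(N is even) = 0.23 + 0.21 + 0.25 = 0.69.
E[N | N is even] = [2·0.23 + 4·0.21 + 6·0.25] / 0.69
 = 2.8 / 0.69
 = 280/69

4.0580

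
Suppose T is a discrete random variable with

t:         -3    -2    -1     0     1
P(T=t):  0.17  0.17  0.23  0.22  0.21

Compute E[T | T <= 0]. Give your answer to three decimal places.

P(T <= 0) = 0.17 + 0.17 + 0.23 + 0.22 = 0.79.
E[T | T <= 0] = [(-3)·0.17 + (-2)·0.17 + (-1)·0.23 + 0·0.22] / 0.79
 = -1.08 / 0.79
 = -108/79

-1.367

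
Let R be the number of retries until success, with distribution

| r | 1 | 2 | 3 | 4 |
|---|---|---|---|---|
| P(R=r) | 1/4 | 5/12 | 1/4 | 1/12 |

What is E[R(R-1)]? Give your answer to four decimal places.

E[R(R-1)] = Σ r(r-1)·P(R=r)
 = 0·1/4 + 2·5/12 + 6·1/4 + 12·1/12
 = 0 + 5/6 + 3/2 + 1
 = 10/3

3.3333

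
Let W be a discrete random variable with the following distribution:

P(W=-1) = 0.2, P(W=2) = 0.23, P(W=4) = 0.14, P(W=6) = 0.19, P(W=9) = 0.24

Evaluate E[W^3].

226.6

E[W^3] = Σ w^3·P(W=w)
 = (-1)·0.2 + 8·0.23 + 64·0.14 + 216·0.19 + 729·0.24
 = (-0.2) + 1.84 + 8.96 + 41.04 + 174.96
 = 226.6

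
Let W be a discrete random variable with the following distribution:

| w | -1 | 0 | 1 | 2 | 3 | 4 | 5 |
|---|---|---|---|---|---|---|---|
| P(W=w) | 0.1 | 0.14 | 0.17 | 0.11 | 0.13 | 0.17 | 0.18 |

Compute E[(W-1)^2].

5.58

E[(W-1)^2] = Σ (w-1)^2·P(W=w)
 = 4·0.1 + 1·0.14 + 0·0.17 + 1·0.11 + 4·0.13 + 9·0.17 + 16·0.18
 = 0.4 + 0.14 + 0 + 0.11 + 0.52 + 1.53 + 2.88
 = 5.58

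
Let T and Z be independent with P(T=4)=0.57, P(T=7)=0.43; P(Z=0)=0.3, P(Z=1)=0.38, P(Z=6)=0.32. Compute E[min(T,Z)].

E[min(T,Z)] = Σ_t Σ_z min(t,z) · P(T=t)P(Z=z)
 = 0·0.171 + 1·0.2166 + 4·0.1824 + 0·0.129 + 1·0.1634 + 6·0.1376
 = 0 + 0.2166 + 0.7296 + 0 + 0.1634 + 0.8256
 = 1.9352

1.9352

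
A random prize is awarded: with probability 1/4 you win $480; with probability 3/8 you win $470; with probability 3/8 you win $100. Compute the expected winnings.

E[payout] = 480·1/4 + 470·3/8 + 100·3/8
 = 120 + 705/4 + 75/2
 = 1335/4

333.75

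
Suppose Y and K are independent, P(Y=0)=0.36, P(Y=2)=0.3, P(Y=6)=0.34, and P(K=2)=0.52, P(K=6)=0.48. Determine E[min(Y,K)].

1.9328

E[min(Y,K)] = Σ_y Σ_k min(y,k) · P(Y=y)P(K=k)
 = 0·0.1872 + 0·0.1728 + 2·0.156 + 2·0.144 + 2·0.1768 + 6·0.1632
 = 0 + 0 + 0.312 + 0.288 + 0.3536 + 0.9792
 = 1.9328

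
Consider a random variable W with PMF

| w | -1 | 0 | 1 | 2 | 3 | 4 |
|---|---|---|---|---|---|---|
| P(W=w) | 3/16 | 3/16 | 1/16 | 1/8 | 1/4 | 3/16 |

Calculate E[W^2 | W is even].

7

P(W is even) = 3/16 + 1/8 + 3/16 = 1/2.
E[W^2 | W is even] = [0·3/16 + 4·1/8 + 16·3/16] / (1/2)
 = 7/2 / (1/2)
 = 7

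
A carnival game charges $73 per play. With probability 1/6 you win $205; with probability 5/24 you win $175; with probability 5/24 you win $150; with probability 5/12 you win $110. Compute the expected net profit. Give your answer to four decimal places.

74.7083

E[payout] = 205·1/6 + 175·5/24 + 150·5/24 + 110·5/12
 = 205/6 + 875/24 + 125/4 + 275/6
 = 3545/24
Net = 3545/24 - 73 = 1793/24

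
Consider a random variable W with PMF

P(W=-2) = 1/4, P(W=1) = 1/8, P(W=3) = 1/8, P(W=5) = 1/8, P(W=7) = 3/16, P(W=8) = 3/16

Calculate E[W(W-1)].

23.125

E[W(W-1)] = Σ w(w-1)·P(W=w)
 = 6·1/4 + 0·1/8 + 6·1/8 + 20·1/8 + 42·3/16 + 56·3/16
 = 3/2 + 0 + 3/4 + 5/2 + 63/8 + 21/2
 = 185/8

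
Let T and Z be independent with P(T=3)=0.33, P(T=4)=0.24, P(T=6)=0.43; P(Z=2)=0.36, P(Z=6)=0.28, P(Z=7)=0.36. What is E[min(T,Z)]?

E[min(T,Z)] = Σ_t Σ_z min(t,z) · P(T=t)P(Z=z)
 = 2·0.1188 + 3·0.0924 + 3·0.1188 + 2·0.0864 + 4·0.0672 + 4·0.0864 + 2·0.1548 + 6·0.1204 + 6·0.1548
 = 0.2376 + 0.2772 + 0.3564 + 0.1728 + 0.2688 + 0.3456 + 0.3096 + 0.7224 + 0.9288
 = 3.6192

3.6192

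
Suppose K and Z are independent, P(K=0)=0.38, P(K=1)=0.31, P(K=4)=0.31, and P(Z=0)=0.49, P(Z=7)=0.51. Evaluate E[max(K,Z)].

E[max(K,Z)] = Σ_k Σ_z max(k,z) · P(K=k)P(Z=z)
 = 0·0.1862 + 7·0.1938 + 1·0.1519 + 7·0.1581 + 4·0.1519 + 7·0.1581
 = 0 + 1.3566 + 0.1519 + 1.1067 + 0.6076 + 1.1067
 = 4.3295

4.3295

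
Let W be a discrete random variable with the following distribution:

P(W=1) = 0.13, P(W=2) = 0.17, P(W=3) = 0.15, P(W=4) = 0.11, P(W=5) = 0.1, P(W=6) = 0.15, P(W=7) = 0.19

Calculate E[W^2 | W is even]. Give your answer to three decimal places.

18.233

P(W is even) = 0.17 + 0.11 + 0.15 = 0.43.
E[W^2 | W is even] = [4·0.17 + 16·0.11 + 36·0.15] / 0.43
 = 7.84 / 0.43
 = 784/43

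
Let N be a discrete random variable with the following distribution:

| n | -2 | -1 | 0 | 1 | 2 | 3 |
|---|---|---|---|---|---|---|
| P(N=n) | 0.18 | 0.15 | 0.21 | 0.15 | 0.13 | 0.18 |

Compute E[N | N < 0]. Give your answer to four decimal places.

-1.5455

P(N < 0) = 0.18 + 0.15 = 0.33.
E[N | N < 0] = [(-2)·0.18 + (-1)·0.15] / 0.33
 = -0.51 / 0.33
 = -17/11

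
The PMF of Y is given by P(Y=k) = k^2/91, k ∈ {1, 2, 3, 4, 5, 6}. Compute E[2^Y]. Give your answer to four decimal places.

E[2^Y] = Σ 2^y·P(Y=y)
 = 2·1/91 + 4·4/91 + 8·9/91 + 16·16/91 + 32·25/91 + 64·36/91
 = 2/91 + 16/91 + 72/91 + 256/91 + 800/91 + 2304/91
 = 3450/91

37.9121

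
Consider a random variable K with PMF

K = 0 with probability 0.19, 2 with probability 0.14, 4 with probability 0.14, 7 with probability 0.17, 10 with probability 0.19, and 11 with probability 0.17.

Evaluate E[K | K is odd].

P(K is odd) = 0.17 + 0.17 = 0.34.
E[K | K is odd] = [7·0.17 + 11·0.17] / 0.34
 = 3.06 / 0.34
 = 9

9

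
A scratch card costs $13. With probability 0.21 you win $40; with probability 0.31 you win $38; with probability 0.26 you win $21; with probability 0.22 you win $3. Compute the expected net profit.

13.3

E[payout] = 40·0.21 + 38·0.31 + 21·0.26 + 3·0.22
 = 8.4 + 11.78 + 5.46 + 0.66
 = 26.3
Net = 26.3 - 13 = 13.3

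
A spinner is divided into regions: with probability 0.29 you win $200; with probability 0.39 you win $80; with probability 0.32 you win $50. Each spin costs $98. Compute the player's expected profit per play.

7.2

E[payout] = 200·0.29 + 80·0.39 + 50·0.32
 = 58 + 31.2 + 16
 = 105.2
Net = 105.2 - 98 = 7.2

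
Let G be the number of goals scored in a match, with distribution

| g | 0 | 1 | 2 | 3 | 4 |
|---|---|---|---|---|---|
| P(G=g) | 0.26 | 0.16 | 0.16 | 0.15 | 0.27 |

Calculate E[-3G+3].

E[-3G+3] = Σ (-3g+3)·P(G=g)
 = 3·0.26 + 0·0.16 + (-3)·0.16 + (-6)·0.15 + (-9)·0.27
 = 0.78 + 0 + (-0.48) + (-0.9) + (-2.43)
 = -3.03

-3.03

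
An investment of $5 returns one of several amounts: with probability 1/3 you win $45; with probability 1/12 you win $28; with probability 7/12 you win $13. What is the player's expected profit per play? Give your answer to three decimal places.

19.917

E[payout] = 45·1/3 + 28·1/12 + 13·7/12
 = 15 + 7/3 + 91/12
 = 299/12
Net = 299/12 - 5 = 239/12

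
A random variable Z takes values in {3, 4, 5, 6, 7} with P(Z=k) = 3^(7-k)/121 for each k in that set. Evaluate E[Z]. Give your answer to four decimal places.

E[Z] = Σ z·P(Z=z)
 = 3·81/121 + 4·27/121 + 5·9/121 + 6·3/121 + 7·1/121
 = 243/121 + 108/121 + 45/121 + 18/121 + 7/121
 = 421/121

3.4793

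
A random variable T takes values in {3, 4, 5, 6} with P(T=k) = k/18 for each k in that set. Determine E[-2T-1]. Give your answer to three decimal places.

-10.556

E[-2T-1] = Σ (-2t-1)·P(T=t)
 = (-7)·1/6 + (-9)·2/9 + (-11)·5/18 + (-13)·1/3
 = (-7/6) + (-2) + (-55/18) + (-13/3)
 = -95/9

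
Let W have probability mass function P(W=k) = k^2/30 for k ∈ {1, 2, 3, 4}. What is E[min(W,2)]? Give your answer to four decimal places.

E[min(W,2)] = Σ min(w,2)·P(W=w)
 = 1·1/30 + 2·2/15 + 2·3/10 + 2·8/15
 = 1/30 + 4/15 + 3/5 + 16/15
 = 59/30

1.9667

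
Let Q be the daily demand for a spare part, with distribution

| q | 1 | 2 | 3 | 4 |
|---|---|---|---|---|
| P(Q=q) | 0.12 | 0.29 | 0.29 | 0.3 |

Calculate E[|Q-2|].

E[|Q-2|] = Σ |q-2|·P(Q=q)
 = 1·0.12 + 0·0.29 + 1·0.29 + 2·0.3
 = 0.12 + 0 + 0.29 + 0.6
 = 1.01

1.01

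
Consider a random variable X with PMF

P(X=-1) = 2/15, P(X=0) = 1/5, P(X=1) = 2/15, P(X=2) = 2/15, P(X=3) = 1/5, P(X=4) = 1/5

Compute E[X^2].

5.8

E[X^2] = Σ x^2·P(X=x)
 = 1·2/15 + 0·1/5 + 1·2/15 + 4·2/15 + 9·1/5 + 16·1/5
 = 2/15 + 0 + 2/15 + 8/15 + 9/5 + 16/5
 = 29/5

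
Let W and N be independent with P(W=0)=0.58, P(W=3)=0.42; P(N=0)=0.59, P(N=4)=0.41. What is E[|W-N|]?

1.8668

E[|W-N|] = Σ_w Σ_n |w-n| · P(W=w)P(N=n)
 = 0·0.3422 + 4·0.2378 + 3·0.2478 + 1·0.1722
 = 0 + 0.9512 + 0.7434 + 0.1722
 = 1.8668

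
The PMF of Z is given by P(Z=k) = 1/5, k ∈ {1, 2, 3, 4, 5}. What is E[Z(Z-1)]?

8

E[Z(Z-1)] = Σ z(z-1)·P(Z=z)
 = 0·1/5 + 2·1/5 + 6·1/5 + 12·1/5 + 20·1/5
 = 0 + 2/5 + 6/5 + 12/5 + 4
 = 8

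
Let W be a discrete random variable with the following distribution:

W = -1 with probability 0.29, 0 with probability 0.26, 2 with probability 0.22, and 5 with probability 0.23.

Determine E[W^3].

30.22

E[W^3] = Σ w^3·P(W=w)
 = (-1)·0.29 + 0·0.26 + 8·0.22 + 125·0.23
 = (-0.29) + 0 + 1.76 + 28.75
 = 30.22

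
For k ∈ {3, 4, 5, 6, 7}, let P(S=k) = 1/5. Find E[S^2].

E[S^2] = Σ s^2·P(S=s)
 = 9·1/5 + 16·1/5 + 25·1/5 + 36·1/5 + 49·1/5
 = 9/5 + 16/5 + 5 + 36/5 + 49/5
 = 27

27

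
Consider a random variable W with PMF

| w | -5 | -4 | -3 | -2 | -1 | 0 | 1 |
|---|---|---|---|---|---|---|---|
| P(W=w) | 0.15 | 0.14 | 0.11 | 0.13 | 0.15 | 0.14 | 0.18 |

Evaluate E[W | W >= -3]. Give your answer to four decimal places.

P(W >= -3) = 0.11 + 0.13 + 0.15 + 0.14 + 0.18 = 0.71.
E[W | W >= -3] = [(-3)·0.11 + (-2)·0.13 + (-1)·0.15 + 0·0.14 + 1·0.18] / 0.71
 = -0.56 / 0.71
 = -56/71

-0.7887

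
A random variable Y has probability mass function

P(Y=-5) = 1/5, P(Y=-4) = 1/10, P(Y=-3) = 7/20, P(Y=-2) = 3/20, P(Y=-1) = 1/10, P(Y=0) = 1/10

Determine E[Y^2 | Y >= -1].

0.5

P(Y >= -1) = 1/10 + 1/10 = 1/5.
E[Y^2 | Y >= -1] = [1·1/10 + 0·1/10] / (1/5)
 = 1/10 / (1/5)
 = 1/2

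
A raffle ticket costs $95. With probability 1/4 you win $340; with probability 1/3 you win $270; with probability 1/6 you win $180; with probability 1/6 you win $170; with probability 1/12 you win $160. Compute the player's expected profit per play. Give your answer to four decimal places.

151.6667

E[payout] = 340·1/4 + 270·1/3 + 180·1/6 + 170·1/6 + 160·1/12
 = 85 + 90 + 30 + 85/3 + 40/3
 = 740/3
Net = 740/3 - 95 = 455/3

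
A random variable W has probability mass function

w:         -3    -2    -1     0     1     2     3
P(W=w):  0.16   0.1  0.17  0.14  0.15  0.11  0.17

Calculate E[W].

0.03

E[W] = Σ w·P(W=w)
 = (-3)·0.16 + (-2)·0.1 + (-1)·0.17 + 0·0.14 + 1·0.15 + 2·0.11 + 3·0.17
 = (-0.48) + (-0.2) + (-0.17) + 0 + 0.15 + 0.22 + 0.51
 = 0.03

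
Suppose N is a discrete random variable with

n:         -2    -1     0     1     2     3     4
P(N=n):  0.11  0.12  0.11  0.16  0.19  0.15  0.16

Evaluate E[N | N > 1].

2.94

P(N > 1) = 0.19 + 0.15 + 0.16 = 0.5.
E[N | N > 1] = [2·0.19 + 3·0.15 + 4·0.16] / 0.5
 = 1.47 / 0.5
 = 147/50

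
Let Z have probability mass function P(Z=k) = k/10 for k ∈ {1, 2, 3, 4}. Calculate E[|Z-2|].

E[|Z-2|] = Σ |z-2|·P(Z=z)
 = 1·1/10 + 0·1/5 + 1·3/10 + 2·2/5
 = 1/10 + 0 + 3/10 + 4/5
 = 6/5

1.2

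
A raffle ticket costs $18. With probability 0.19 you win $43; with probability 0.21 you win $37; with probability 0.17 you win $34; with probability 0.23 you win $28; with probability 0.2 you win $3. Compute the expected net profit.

10.76

E[payout] = 43·0.19 + 37·0.21 + 34·0.17 + 28·0.23 + 3·0.2
 = 8.17 + 7.77 + 5.78 + 6.44 + 0.6
 = 28.76
Net = 28.76 - 18 = 10.76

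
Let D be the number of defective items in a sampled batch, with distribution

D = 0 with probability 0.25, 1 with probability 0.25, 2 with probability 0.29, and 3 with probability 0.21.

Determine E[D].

E[D] = Σ d·P(D=d)
 = 0·0.25 + 1·0.25 + 2·0.29 + 3·0.21
 = 0 + 0.25 + 0.58 + 0.63
 = 1.46

1.46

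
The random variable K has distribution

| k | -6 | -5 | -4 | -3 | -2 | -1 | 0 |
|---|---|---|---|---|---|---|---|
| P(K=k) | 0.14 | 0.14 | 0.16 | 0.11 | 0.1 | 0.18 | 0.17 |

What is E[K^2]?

E[K^2] = Σ k^2·P(K=k)
 = 36·0.14 + 25·0.14 + 16·0.16 + 9·0.11 + 4·0.1 + 1·0.18 + 0·0.17
 = 5.04 + 3.5 + 2.56 + 0.99 + 0.4 + 0.18 + 0
 = 12.67

12.67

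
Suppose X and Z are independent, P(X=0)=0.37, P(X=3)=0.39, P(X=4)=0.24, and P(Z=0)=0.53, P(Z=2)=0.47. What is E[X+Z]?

3.07

E[X+Z] = Σ_x Σ_z (x+z) · P(X=x)P(Z=z)
 = 0·0.1961 + 2·0.1739 + 3·0.2067 + 5·0.1833 + 4·0.1272 + 6·0.1128
 = 0 + 0.3478 + 0.6201 + 0.9165 + 0.5088 + 0.6768
 = 3.07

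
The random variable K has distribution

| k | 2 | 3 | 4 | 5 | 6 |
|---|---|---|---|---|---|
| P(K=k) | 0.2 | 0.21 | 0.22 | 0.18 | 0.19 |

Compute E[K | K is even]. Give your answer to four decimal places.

3.9672

P(K is even) = 0.2 + 0.22 + 0.19 = 0.61.
E[K | K is even] = [2·0.2 + 4·0.22 + 6·0.19] / 0.61
 = 2.42 / 0.61
 = 242/61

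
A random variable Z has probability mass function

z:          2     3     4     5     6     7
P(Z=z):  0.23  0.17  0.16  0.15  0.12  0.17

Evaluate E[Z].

4.27

E[Z] = Σ z·P(Z=z)
 = 2·0.23 + 3·0.17 + 4·0.16 + 5·0.15 + 6·0.12 + 7·0.17
 = 0.46 + 0.51 + 0.64 + 0.75 + 0.72 + 1.19
 = 4.27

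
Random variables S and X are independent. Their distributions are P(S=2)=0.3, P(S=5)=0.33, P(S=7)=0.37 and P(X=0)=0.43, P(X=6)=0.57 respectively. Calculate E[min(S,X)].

E[min(S,X)] = Σ_s Σ_x min(s,x) · P(S=s)P(X=x)
 = 0·0.129 + 2·0.171 + 0·0.1419 + 5·0.1881 + 0·0.1591 + 6·0.2109
 = 0 + 0.342 + 0 + 0.9405 + 0 + 1.2654
 = 2.5479

2.5479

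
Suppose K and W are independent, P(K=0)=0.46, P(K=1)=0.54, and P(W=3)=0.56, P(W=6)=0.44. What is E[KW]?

2.3328

E[KW] = Σ_k Σ_w kw · P(K=k)P(W=w)
 = 0·0.2576 + 0·0.2024 + 3·0.3024 + 6·0.2376
 = 0 + 0 + 0.9072 + 1.4256
 = 2.3328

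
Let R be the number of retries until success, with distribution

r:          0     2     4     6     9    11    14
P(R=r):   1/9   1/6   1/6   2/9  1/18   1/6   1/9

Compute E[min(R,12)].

6

E[min(R,12)] = Σ min(r,12)·P(R=r)
 = 0·1/9 + 2·1/6 + 4·1/6 + 6·2/9 + 9·1/18 + 11·1/6 + 12·1/9
 = 0 + 1/3 + 2/3 + 4/3 + 1/2 + 11/6 + 4/3
 = 6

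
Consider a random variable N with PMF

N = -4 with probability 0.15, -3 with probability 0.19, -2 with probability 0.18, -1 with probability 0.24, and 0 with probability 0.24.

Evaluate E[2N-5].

E[2N-5] = Σ (2n-5)·P(N=n)
 = (-13)·0.15 + (-11)·0.19 + (-9)·0.18 + (-7)·0.24 + (-5)·0.24
 = (-1.95) + (-2.09) + (-1.62) + (-1.68) + (-1.2)
 = -8.54

-8.54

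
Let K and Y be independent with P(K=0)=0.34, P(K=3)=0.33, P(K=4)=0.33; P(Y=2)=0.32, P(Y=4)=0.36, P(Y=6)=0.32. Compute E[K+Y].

6.31

E[K+Y] = Σ_k Σ_y (k+y) · P(K=k)P(Y=y)
 = 2·0.1088 + 4·0.1224 + 6·0.1088 + 5·0.1056 + 7·0.1188 + 9·0.1056 + 6·0.1056 + 8·0.1188 + 10·0.1056
 = 0.2176 + 0.4896 + 0.6528 + 0.528 + 0.8316 + 0.9504 + 0.6336 + 0.9504 + 1.056
 = 6.31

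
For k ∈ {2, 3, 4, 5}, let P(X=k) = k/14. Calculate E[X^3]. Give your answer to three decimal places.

69.857

E[X^3] = Σ x^3·P(X=x)
 = 8·1/7 + 27·3/14 + 64·2/7 + 125·5/14
 = 8/7 + 81/14 + 128/7 + 625/14
 = 489/7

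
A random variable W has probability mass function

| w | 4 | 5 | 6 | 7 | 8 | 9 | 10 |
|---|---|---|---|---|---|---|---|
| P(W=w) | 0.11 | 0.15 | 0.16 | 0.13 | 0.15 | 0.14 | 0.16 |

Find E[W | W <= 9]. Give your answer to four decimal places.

P(W <= 9) = 0.11 + 0.15 + 0.16 + 0.13 + 0.15 + 0.14 = 0.84.
E[W | W <= 9] = [4·0.11 + 5·0.15 + 6·0.16 + 7·0.13 + 8·0.15 + 9·0.14] / 0.84
 = 5.52 / 0.84
 = 46/7

6.5714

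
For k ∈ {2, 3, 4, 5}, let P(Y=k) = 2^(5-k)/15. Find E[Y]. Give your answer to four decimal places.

E[Y] = Σ y·P(Y=y)
 = 2·8/15 + 3·4/15 + 4·2/15 + 5·1/15
 = 16/15 + 4/5 + 8/15 + 1/3
 = 41/15

2.7333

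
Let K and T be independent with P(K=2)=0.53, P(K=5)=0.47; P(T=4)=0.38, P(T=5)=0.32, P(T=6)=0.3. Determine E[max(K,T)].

5.0986

E[max(K,T)] = Σ_k Σ_t max(k,t) · P(K=k)P(T=t)
 = 4·0.2014 + 5·0.1696 + 6·0.159 + 5·0.1786 + 5·0.1504 + 6·0.141
 = 0.8056 + 0.848 + 0.954 + 0.893 + 0.752 + 0.846
 = 5.0986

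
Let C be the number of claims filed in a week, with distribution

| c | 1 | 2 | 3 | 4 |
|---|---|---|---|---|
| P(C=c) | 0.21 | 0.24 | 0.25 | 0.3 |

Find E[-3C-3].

-10.92

E[-3C-3] = Σ (-3c-3)·P(C=c)
 = (-6)·0.21 + (-9)·0.24 + (-12)·0.25 + (-15)·0.3
 = (-1.26) + (-2.16) + (-3) + (-4.5)
 = -10.92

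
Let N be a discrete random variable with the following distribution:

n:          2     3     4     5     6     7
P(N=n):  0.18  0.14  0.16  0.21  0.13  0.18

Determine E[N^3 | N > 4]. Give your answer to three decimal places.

P(N > 4) = 0.21 + 0.13 + 0.18 = 0.52.
E[N^3 | N > 4] = [125·0.21 + 216·0.13 + 343·0.18] / 0.52
 = 116.07 / 0.52
 = 11607/52

223.212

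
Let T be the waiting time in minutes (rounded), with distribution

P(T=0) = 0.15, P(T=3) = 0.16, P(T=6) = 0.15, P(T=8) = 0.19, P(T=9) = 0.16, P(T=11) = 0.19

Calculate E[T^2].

54.95

E[T^2] = Σ t^2·P(T=t)
 = 0·0.15 + 9·0.16 + 36·0.15 + 64·0.19 + 81·0.16 + 121·0.19
 = 0 + 1.44 + 5.4 + 12.16 + 12.96 + 22.99
 = 54.95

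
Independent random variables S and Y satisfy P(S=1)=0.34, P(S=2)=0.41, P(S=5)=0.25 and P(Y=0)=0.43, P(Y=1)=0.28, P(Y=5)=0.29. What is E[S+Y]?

E[S+Y] = Σ_s Σ_y (s+y) · P(S=s)P(Y=y)
 = 1·0.1462 + 2·0.0952 + 6·0.0986 + 2·0.1763 + 3·0.1148 + 7·0.1189 + 5·0.1075 + 6·0.07 + 10·0.0725
 = 0.1462 + 0.1904 + 0.5916 + 0.3526 + 0.3444 + 0.8323 + 0.5375 + 0.42 + 0.725
 = 4.14

4.14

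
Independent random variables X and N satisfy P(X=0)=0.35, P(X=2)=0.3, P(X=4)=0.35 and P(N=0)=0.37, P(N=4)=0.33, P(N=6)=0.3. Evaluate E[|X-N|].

E[|X-N|] = Σ_x Σ_n |x-n| · P(X=x)P(N=n)
 = 0·0.1295 + 4·0.1155 + 6·0.105 + 2·0.111 + 2·0.099 + 4·0.09 + 4·0.1295 + 0·0.1155 + 2·0.105
 = 0 + 0.462 + 0.63 + 0.222 + 0.198 + 0.36 + 0.518 + 0 + 0.21
 = 2.6

2.6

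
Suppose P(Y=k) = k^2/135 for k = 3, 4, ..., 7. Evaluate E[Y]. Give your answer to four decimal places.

E[Y] = Σ y·P(Y=y)
 = 3·1/15 + 4·16/135 + 5·5/27 + 6·4/15 + 7·49/135
 = 1/5 + 64/135 + 25/27 + 8/5 + 343/135
 = 155/27

5.7407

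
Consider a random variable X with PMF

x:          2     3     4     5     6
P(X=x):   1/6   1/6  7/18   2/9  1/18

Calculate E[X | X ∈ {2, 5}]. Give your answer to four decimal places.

3.7143

P(X ∈ {2, 5}) = 1/6 + 2/9 = 7/18.
E[X | X ∈ {2, 5}] = [2·1/6 + 5·2/9] / (7/18)
 = 13/9 / (7/18)
 = 26/7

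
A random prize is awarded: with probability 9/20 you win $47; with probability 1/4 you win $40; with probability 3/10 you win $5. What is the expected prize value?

E[payout] = 47·9/20 + 40·1/4 + 5·3/10
 = 423/20 + 10 + 3/2
 = 653/20

32.65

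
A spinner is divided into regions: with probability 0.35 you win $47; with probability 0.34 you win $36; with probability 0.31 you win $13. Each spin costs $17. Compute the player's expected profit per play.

E[payout] = 47·0.35 + 36·0.34 + 13·0.31
 = 16.45 + 12.24 + 4.03
 = 32.72
Net = 32.72 - 17 = 15.72

15.72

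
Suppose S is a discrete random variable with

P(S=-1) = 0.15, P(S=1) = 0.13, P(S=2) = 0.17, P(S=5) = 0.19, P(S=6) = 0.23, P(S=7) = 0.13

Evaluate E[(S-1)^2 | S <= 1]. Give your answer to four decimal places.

2.1429

P(S <= 1) = 0.15 + 0.13 = 0.28.
E[(S-1)^2 | S <= 1] = [4·0.15 + 0·0.13] / 0.28
 = 0.6 / 0.28
 = 15/7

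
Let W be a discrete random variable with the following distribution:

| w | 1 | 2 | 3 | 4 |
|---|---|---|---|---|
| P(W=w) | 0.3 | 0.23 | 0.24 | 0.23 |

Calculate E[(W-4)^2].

E[(W-4)^2] = Σ (w-4)^2·P(W=w)
 = 9·0.3 + 4·0.23 + 1·0.24 + 0·0.23
 = 2.7 + 0.92 + 0.24 + 0
 = 3.86

3.86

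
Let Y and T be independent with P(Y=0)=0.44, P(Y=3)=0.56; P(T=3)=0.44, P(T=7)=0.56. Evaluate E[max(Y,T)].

5.24

E[max(Y,T)] = Σ_y Σ_t max(y,t) · P(Y=y)P(T=t)
 = 3·0.1936 + 7·0.2464 + 3·0.2464 + 7·0.3136
 = 0.5808 + 1.7248 + 0.7392 + 2.1952
 = 5.24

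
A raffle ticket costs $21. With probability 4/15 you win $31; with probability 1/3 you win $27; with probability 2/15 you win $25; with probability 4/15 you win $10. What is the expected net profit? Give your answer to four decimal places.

E[payout] = 31·4/15 + 27·1/3 + 25·2/15 + 10·4/15
 = 124/15 + 9 + 10/3 + 8/3
 = 349/15
Net = 349/15 - 21 = 34/15

2.2667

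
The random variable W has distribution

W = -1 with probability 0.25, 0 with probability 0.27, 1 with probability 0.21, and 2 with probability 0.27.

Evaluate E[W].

E[W] = Σ w·P(W=w)
 = (-1)·0.25 + 0·0.27 + 1·0.21 + 2·0.27
 = (-0.25) + 0 + 0.21 + 0.54
 = 0.5

0.5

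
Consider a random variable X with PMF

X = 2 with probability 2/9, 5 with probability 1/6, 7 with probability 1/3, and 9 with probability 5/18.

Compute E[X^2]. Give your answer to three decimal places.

E[X^2] = Σ x^2·P(X=x)
 = 4·2/9 + 25·1/6 + 49·1/3 + 81·5/18
 = 8/9 + 25/6 + 49/3 + 45/2
 = 395/9

43.889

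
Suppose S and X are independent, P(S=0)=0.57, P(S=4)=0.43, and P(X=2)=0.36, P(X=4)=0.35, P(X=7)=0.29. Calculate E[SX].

7.138

E[SX] = Σ_s Σ_x sx · P(S=s)P(X=x)
 = 0·0.2052 + 0·0.1995 + 0·0.1653 + 8·0.1548 + 16·0.1505 + 28·0.1247
 = 0 + 0 + 0 + 1.2384 + 2.408 + 3.4916
 = 7.138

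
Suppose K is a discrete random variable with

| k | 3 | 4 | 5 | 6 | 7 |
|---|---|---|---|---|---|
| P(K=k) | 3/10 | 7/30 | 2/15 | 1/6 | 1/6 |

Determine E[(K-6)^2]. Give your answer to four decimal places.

E[(K-6)^2] = Σ (k-6)^2·P(K=k)
 = 9·3/10 + 4·7/30 + 1·2/15 + 0·1/6 + 1·1/6
 = 27/10 + 14/15 + 2/15 + 0 + 1/6
 = 59/15

3.9333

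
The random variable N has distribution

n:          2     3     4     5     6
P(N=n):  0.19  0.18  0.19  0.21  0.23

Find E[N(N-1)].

14.84

E[N(N-1)] = Σ n(n-1)·P(N=n)
 = 2·0.19 + 6·0.18 + 12·0.19 + 20·0.21 + 30·0.23
 = 0.38 + 1.08 + 2.28 + 4.2 + 6.9
 = 14.84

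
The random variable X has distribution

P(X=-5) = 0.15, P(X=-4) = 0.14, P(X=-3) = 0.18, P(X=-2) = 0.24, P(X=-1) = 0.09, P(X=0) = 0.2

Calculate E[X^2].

E[X^2] = Σ x^2·P(X=x)
 = 25·0.15 + 16·0.14 + 9·0.18 + 4·0.24 + 1·0.09 + 0·0.2
 = 3.75 + 2.24 + 1.62 + 0.96 + 0.09 + 0
 = 8.66

8.66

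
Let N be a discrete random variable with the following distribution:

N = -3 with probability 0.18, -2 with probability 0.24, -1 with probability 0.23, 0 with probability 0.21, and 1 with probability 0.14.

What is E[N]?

E[N] = Σ n·P(N=n)
 = (-3)·0.18 + (-2)·0.24 + (-1)·0.23 + 0·0.21 + 1·0.14
 = (-0.54) + (-0.48) + (-0.23) + 0 + 0.14
 = -1.11

-1.11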